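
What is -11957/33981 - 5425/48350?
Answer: -30498715/65719254 ≈ -0.46408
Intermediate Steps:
-11957/33981 - 5425/48350 = -11957*1/33981 - 5425*1/48350 = -11957/33981 - 217/1934 = -30498715/65719254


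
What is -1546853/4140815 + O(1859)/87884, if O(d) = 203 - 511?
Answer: -4900678574/12996835195 ≈ -0.37707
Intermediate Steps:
O(d) = -308
-1546853/4140815 + O(1859)/87884 = -1546853/4140815 - 308/87884 = -1546853*1/4140815 - 308*1/87884 = -220979/591545 - 77/21971 = -4900678574/12996835195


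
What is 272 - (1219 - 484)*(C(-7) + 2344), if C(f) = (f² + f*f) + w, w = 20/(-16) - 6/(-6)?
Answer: -7177657/4 ≈ -1.7944e+6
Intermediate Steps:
w = -¼ (w = 20*(-1/16) - 6*(-⅙) = -5/4 + 1 = -¼ ≈ -0.25000)
C(f) = -¼ + 2*f² (C(f) = (f² + f*f) - ¼ = (f² + f²) - ¼ = 2*f² - ¼ = -¼ + 2*f²)
272 - (1219 - 484)*(C(-7) + 2344) = 272 - (1219 - 484)*((-¼ + 2*(-7)²) + 2344) = 272 - 735*((-¼ + 2*49) + 2344) = 272 - 735*((-¼ + 98) + 2344) = 272 - 735*(391/4 + 2344) = 272 - 735*9767/4 = 272 - 1*7178745/4 = 272 - 7178745/4 = -7177657/4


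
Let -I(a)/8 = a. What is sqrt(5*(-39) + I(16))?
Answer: I*sqrt(323) ≈ 17.972*I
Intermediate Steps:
I(a) = -8*a
sqrt(5*(-39) + I(16)) = sqrt(5*(-39) - 8*16) = sqrt(-195 - 128) = sqrt(-323) = I*sqrt(323)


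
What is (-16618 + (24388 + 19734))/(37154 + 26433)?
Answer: 27504/63587 ≈ 0.43254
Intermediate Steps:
(-16618 + (24388 + 19734))/(37154 + 26433) = (-16618 + 44122)/63587 = 27504*(1/63587) = 27504/63587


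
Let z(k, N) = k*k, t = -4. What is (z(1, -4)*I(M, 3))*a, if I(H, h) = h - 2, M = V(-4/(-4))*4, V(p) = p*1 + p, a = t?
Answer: -4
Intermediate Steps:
a = -4
V(p) = 2*p (V(p) = p + p = 2*p)
M = 8 (M = (2*(-4/(-4)))*4 = (2*(-4*(-1/4)))*4 = (2*1)*4 = 2*4 = 8)
I(H, h) = -2 + h
z(k, N) = k**2
(z(1, -4)*I(M, 3))*a = (1**2*(-2 + 3))*(-4) = (1*1)*(-4) = 1*(-4) = -4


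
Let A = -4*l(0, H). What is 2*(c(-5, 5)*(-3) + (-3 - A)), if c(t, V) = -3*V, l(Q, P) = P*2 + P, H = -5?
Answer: -36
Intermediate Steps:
l(Q, P) = 3*P (l(Q, P) = 2*P + P = 3*P)
A = 60 (A = -12*(-5) = -4*(-15) = 60)
2*(c(-5, 5)*(-3) + (-3 - A)) = 2*(-3*5*(-3) + (-3 - 1*60)) = 2*(-15*(-3) + (-3 - 60)) = 2*(45 - 63) = 2*(-18) = -36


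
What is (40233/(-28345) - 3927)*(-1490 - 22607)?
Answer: 2683226203656/28345 ≈ 9.4663e+7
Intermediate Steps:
(40233/(-28345) - 3927)*(-1490 - 22607) = (40233*(-1/28345) - 3927)*(-24097) = (-40233/28345 - 3927)*(-24097) = -111351048/28345*(-24097) = 2683226203656/28345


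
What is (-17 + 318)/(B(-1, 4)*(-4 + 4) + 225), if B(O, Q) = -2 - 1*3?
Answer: 301/225 ≈ 1.3378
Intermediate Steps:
B(O, Q) = -5 (B(O, Q) = -2 - 3 = -5)
(-17 + 318)/(B(-1, 4)*(-4 + 4) + 225) = (-17 + 318)/(-5*(-4 + 4) + 225) = 301/(-5*0 + 225) = 301/(0 + 225) = 301/225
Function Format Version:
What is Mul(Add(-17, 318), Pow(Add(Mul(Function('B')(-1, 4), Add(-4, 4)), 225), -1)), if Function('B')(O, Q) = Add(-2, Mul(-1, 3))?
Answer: Rational(301, 225) ≈ 1.3378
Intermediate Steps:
Function('B')(O, Q) = -5 (Function('B')(O, Q) = Add(-2, -3) = -5)
Mul(Add(-17, 318), Pow(Add(Mul(Function('B')(-1, 4), Add(-4, 4)), 225), -1)) = Mul(Add(-17, 318), Pow(Add(Mul(-5, Add(-4, 4)), 225), -1)) = Mul(301, Pow(Add(Mul(-5, 0), 225), -1)) = Mul(301, Pow(Add(0, 225), -1)) = Mul(301, Pow(225, -1)) = Mul(301, Rational(1, 225)) = Rational(301, 225)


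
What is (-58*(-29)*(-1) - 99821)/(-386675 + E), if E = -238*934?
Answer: 101503/608967 ≈ 0.16668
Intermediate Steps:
E = -222292
(-58*(-29)*(-1) - 99821)/(-386675 + E) = (-58*(-29)*(-1) - 99821)/(-386675 - 222292) = (1682*(-1) - 99821)/(-608967) = (-1682 - 99821)*(-1/608967) = -101503*(-1/608967) = 101503/608967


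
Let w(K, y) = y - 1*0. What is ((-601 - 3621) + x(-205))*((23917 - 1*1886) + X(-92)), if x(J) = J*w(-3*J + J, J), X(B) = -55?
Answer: 830758728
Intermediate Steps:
w(K, y) = y (w(K, y) = y + 0 = y)
x(J) = J**2 (x(J) = J*J = J**2)
((-601 - 3621) + x(-205))*((23917 - 1*1886) + X(-92)) = ((-601 - 3621) + (-205)**2)*((23917 - 1*1886) - 55) = (-4222 + 42025)*((23917 - 1886) - 55) = 37803*(22031 - 55) = 37803*21976 = 830758728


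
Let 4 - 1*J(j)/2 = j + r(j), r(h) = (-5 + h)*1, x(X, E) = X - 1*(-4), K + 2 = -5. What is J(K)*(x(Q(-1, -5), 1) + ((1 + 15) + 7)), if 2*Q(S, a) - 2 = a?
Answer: 1173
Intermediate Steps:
K = -7 (K = -2 - 5 = -7)
Q(S, a) = 1 + a/2
x(X, E) = 4 + X (x(X, E) = X + 4 = 4 + X)
r(h) = -5 + h
J(j) = 18 - 4*j (J(j) = 8 - 2*(j + (-5 + j)) = 8 - 2*(-5 + 2*j) = 8 + (10 - 4*j) = 18 - 4*j)
J(K)*(x(Q(-1, -5), 1) + ((1 + 15) + 7)) = (18 - 4*(-7))*((4 + (1 + (½)*(-5))) + ((1 + 15) + 7)) = (18 + 28)*((4 + (1 - 5/2)) + (16 + 7)) = 46*((4 - 3/2) + 23) = 46*(5/2 + 23) = 46*(51/2) = 1173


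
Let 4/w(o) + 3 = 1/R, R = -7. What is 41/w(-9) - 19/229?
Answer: -103545/3206 ≈ -32.297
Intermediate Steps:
w(o) = -14/11 (w(o) = 4/(-3 + 1/(-7)) = 4/(-3 - ⅐) = 4/(-22/7) = 4*(-7/22) = -14/11)
41/w(-9) - 19/229 = 41/(-14/11) - 19/229 = 41*(-11/14) - 19*1/229 = -451/14 - 19/229 = -103545/3206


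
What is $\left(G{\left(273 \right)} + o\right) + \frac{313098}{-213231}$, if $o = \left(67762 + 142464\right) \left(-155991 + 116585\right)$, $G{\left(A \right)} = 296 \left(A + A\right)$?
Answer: $- \frac{588802162363146}{71077} \approx -8.284 \cdot 10^{9}$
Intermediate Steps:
$G{\left(A \right)} = 592 A$ ($G{\left(A \right)} = 296 \cdot 2 A = 592 A$)
$o = -8284165756$ ($o = 210226 \left(-39406\right) = -8284165756$)
$\left(G{\left(273 \right)} + o\right) + \frac{313098}{-213231} = \left(592 \cdot 273 - 8284165756\right) + \frac{313098}{-213231} = \left(161616 - 8284165756\right) + 313098 \left(- \frac{1}{213231}\right) = -8284004140 - \frac{104366}{71077} = - \frac{588802162363146}{71077}$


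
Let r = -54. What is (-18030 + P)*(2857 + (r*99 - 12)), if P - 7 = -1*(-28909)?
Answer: -27225886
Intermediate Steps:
P = 28916 (P = 7 - 1*(-28909) = 7 + 28909 = 28916)
(-18030 + P)*(2857 + (r*99 - 12)) = (-18030 + 28916)*(2857 + (-54*99 - 12)) = 10886*(2857 + (-5346 - 12)) = 10886*(2857 - 5358) = 10886*(-2501) = -27225886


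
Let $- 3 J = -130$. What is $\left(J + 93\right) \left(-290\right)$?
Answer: $- \frac{118610}{3} \approx -39537.0$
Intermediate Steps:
$J = \frac{130}{3}$ ($J = \left(- \frac{1}{3}\right) \left(-130\right) = \frac{130}{3} \approx 43.333$)
$\left(J + 93\right) \left(-290\right) = \left(\frac{130}{3} + 93\right) \left(-290\right) = \frac{409}{3} \left(-290\right) = - \frac{118610}{3}$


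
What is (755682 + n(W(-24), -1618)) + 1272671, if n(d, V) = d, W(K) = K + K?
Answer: 2028305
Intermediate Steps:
W(K) = 2*K
(755682 + n(W(-24), -1618)) + 1272671 = (755682 + 2*(-24)) + 1272671 = (755682 - 48) + 1272671 = 755634 + 1272671 = 2028305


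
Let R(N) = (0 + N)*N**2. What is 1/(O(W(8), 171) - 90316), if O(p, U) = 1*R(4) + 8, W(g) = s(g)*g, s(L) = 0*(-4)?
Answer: -1/90244 ≈ -1.1081e-5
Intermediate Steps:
s(L) = 0
R(N) = N**3 (R(N) = N*N**2 = N**3)
W(g) = 0 (W(g) = 0*g = 0)
O(p, U) = 72 (O(p, U) = 1*4**3 + 8 = 1*64 + 8 = 64 + 8 = 72)
1/(O(W(8), 171) - 90316) = 1/(72 - 90316) = 1/(-90244) = -1/90244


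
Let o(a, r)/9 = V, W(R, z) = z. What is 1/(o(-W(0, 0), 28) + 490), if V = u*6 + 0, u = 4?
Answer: 1/706 ≈ 0.0014164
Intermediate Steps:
V = 24 (V = 4*6 + 0 = 24 + 0 = 24)
o(a, r) = 216 (o(a, r) = 9*24 = 216)
1/(o(-W(0, 0), 28) + 490) = 1/(216 + 490) = 1/706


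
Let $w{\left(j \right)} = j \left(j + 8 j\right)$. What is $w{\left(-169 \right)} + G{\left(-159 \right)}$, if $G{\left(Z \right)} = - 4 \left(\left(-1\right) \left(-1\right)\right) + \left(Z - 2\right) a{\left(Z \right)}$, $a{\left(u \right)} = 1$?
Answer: $256884$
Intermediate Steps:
$w{\left(j \right)} = 9 j^{2}$ ($w{\left(j \right)} = j 9 j = 9 j^{2}$)
$G{\left(Z \right)} = -6 + Z$ ($G{\left(Z \right)} = - 4 \left(\left(-1\right) \left(-1\right)\right) + \left(Z - 2\right) 1 = \left(-4\right) 1 + \left(-2 + Z\right) 1 = -4 + \left(-2 + Z\right) = -6 + Z$)
$w{\left(-169 \right)} + G{\left(-159 \right)} = 9 \left(-169\right)^{2} - 165 = 9 \cdot 28561 - 165 = 257049 - 165 = 256884$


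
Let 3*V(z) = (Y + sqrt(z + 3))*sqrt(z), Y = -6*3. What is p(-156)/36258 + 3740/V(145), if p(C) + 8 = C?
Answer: -82/18129 - 459*sqrt(145)/58 - 51*sqrt(5365)/58 ≈ -159.71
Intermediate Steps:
p(C) = -8 + C
Y = -18
V(z) = sqrt(z)*(-18 + sqrt(3 + z))/3 (V(z) = ((-18 + sqrt(z + 3))*sqrt(z))/3 = ((-18 + sqrt(3 + z))*sqrt(z))/3 = (sqrt(z)*(-18 + sqrt(3 + z)))/3 = sqrt(z)*(-18 + sqrt(3 + z))/3)
p(-156)/36258 + 3740/V(145) = (-8 - 156)/36258 + 3740/((sqrt(145)*(-18 + sqrt(3 + 145))/3)) = -164*1/36258 + 3740/((sqrt(145)*(-18 + sqrt(148))/3)) = -82/18129 + 3740/((sqrt(145)*(-18 + 2*sqrt(37))/3)) = -82/18129 + 3740*(3*sqrt(145)/(145*(-18 + 2*sqrt(37)))) = -82/18129 + 2244*sqrt(145)/(29*(-18 + 2*sqrt(37)))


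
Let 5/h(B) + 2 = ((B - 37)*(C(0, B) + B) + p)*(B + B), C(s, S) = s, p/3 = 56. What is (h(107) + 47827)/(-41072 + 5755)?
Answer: -15675873175/11575570554 ≈ -1.3542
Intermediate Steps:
p = 168 (p = 3*56 = 168)
h(B) = 5/(-2 + 2*B*(168 + B*(-37 + B))) (h(B) = 5/(-2 + ((B - 37)*(0 + B) + 168)*(B + B)) = 5/(-2 + ((-37 + B)*B + 168)*(2*B)) = 5/(-2 + (B*(-37 + B) + 168)*(2*B)) = 5/(-2 + (168 + B*(-37 + B))*(2*B)) = 5/(-2 + 2*B*(168 + B*(-37 + B))))
(h(107) + 47827)/(-41072 + 5755) = (5/(2*(-1 + 107³ - 37*107² + 168*107)) + 47827)/(-41072 + 5755) = (5/(2*(-1 + 1225043 - 37*11449 + 17976)) + 47827)/(-35317) = (5/(2*(-1 + 1225043 - 423613 + 17976)) + 47827)*(-1/35317) = ((5/2)/819405 + 47827)*(-1/35317) = ((5/2)*(1/819405) + 47827)*(-1/35317) = (1/327762 + 47827)*(-1/35317) = (15675873175/327762)*(-1/35317) = -15675873175/11575570554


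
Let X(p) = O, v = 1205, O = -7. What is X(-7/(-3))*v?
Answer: -8435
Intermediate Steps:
X(p) = -7
X(-7/(-3))*v = -7*1205 = -8435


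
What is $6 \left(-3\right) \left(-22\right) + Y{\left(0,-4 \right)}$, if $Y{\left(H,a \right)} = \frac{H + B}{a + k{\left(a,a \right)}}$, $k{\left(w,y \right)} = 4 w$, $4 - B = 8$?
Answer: $\frac{1981}{5} \approx 396.2$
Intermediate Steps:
$B = -4$ ($B = 4 - 8 = -4$)
$Y{\left(H,a \right)} = \frac{-4 + H}{5 a}$ ($Y{\left(H,a \right)} = \frac{H - 4}{a + 4 a} = \frac{-4 + H}{5 a}$)
$6 \left(-3\right) \left(-22\right) + Y{\left(0,-4 \right)} = 6 \left(-3\right) \left(-22\right) + \frac{-4 + 0}{5 \left(-4\right)} = \left(-18\right) \left(-22\right) + \frac{1}{5} \left(- \frac{1}{4}\right) \left(-4\right) = 396 + \frac{1}{5} = \frac{1981}{5}$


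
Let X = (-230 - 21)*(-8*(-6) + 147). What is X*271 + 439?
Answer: -13263656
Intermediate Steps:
X = -48945 (X = -251*(48 + 147) = -251*195 = -48945)
X*271 + 439 = -48945*271 + 439 = -13264095 + 439 = -13263656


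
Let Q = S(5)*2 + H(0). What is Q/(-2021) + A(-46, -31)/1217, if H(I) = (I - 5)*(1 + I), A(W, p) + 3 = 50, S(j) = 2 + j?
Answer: 84034/2459557 ≈ 0.034166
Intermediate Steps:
A(W, p) = 47 (A(W, p) = -3 + 50 = 47)
H(I) = (1 + I)*(-5 + I) (H(I) = (-5 + I)*(1 + I) = (1 + I)*(-5 + I))
Q = 9 (Q = (2 + 5)*2 + (-5 + 0² - 4*0) = 7*2 + (-5 + 0 + 0) = 14 - 5 = 9)
Q/(-2021) + A(-46, -31)/1217 = 9/(-2021) + 47/1217 = 9*(-1/2021) + 47*(1/1217) = -9/2021 + 47/1217 = 84034/2459557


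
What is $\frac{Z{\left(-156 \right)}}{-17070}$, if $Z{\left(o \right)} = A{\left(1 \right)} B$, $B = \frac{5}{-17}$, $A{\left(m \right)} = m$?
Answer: $\frac{1}{58038} \approx 1.723 \cdot 10^{-5}$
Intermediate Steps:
$B = - \frac{5}{17}$ ($B = 5 \left(- \frac{1}{17}\right) = - \frac{5}{17} \approx -0.29412$)
$Z{\left(o \right)} = - \frac{5}{17}$ ($Z{\left(o \right)} = 1 \left(- \frac{5}{17}\right) = - \frac{5}{17}$)
$\frac{Z{\left(-156 \right)}}{-17070} = - \frac{5}{17 \left(-17070\right)} = \left(- \frac{5}{17}\right) \left(- \frac{1}{17070}\right) = \frac{1}{58038}$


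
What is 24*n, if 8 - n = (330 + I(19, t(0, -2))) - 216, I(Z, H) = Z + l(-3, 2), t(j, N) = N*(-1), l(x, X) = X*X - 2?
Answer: -3048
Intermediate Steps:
l(x, X) = -2 + X² (l(x, X) = X² - 2 = -2 + X²)
t(j, N) = -N
I(Z, H) = 2 + Z (I(Z, H) = Z + (-2 + 2²) = Z + (-2 + 4) = Z + 2 = 2 + Z)
n = -127 (n = 8 - ((330 + (2 + 19)) - 216) = 8 - ((330 + 21) - 216) = 8 - (351 - 216) = 8 - 1*135 = 8 - 135 = -127)
24*n = 24*(-127) = -3048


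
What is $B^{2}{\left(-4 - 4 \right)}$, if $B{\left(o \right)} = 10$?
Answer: $100$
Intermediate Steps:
$B^{2}{\left(-4 - 4 \right)} = 10^{2} = 100$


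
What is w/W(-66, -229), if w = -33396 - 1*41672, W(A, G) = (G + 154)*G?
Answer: -75068/17175 ≈ -4.3708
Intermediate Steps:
W(A, G) = G*(154 + G) (W(A, G) = (154 + G)*G = G*(154 + G))
w = -75068 (w = -33396 - 41672 = -75068)
w/W(-66, -229) = -75068*(-1/(229*(154 - 229))) = -75068/((-229*(-75))) = -75068/17175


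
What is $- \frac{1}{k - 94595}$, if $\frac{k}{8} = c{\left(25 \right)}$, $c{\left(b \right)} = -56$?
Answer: $\frac{1}{95043} \approx 1.0522 \cdot 10^{-5}$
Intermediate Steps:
$k = -448$ ($k = 8 \left(-56\right) = -448$)
$- \frac{1}{k - 94595} = - \frac{1}{-448 - 94595} = - \frac{1}{-95043} = \left(-1\right) \left(- \frac{1}{95043}\right) = \frac{1}{95043}$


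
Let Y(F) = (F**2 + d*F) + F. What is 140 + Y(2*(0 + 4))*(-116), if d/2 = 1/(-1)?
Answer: -6356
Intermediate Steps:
d = -2 (d = 2/(-1) = 2*(-1) = -2)
Y(F) = F**2 - F (Y(F) = (F**2 - 2*F) + F = F**2 - F)
140 + Y(2*(0 + 4))*(-116) = 140 + ((2*(0 + 4))*(-1 + 2*(0 + 4)))*(-116) = 140 + ((2*4)*(-1 + 2*4))*(-116) = 140 + (8*(-1 + 8))*(-116) = 140 + (8*7)*(-116) = 140 + 56*(-116) = 140 - 6496 = -6356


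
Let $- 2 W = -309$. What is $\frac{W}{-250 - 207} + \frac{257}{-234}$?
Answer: $- \frac{76801}{53469} \approx -1.4364$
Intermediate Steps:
$W = \frac{309}{2}$ ($W = \left(- \frac{1}{2}\right) \left(-309\right) = \frac{309}{2} \approx 154.5$)
$\frac{W}{-250 - 207} + \frac{257}{-234} = \frac{309}{2 \left(-250 - 207\right)} + \frac{257}{-234} = \frac{309}{2 \left(-250 - 207\right)} + 257 \left(- \frac{1}{234}\right) = \frac{309}{2 \left(-457\right)} - \frac{257}{234} = \frac{309}{2} \left(- \frac{1}{457}\right) - \frac{257}{234} = - \frac{309}{914} - \frac{257}{234} = - \frac{76801}{53469}$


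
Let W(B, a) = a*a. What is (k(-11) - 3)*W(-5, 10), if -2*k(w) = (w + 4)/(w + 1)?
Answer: -335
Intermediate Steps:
W(B, a) = a**2
k(w) = -(4 + w)/(2*(1 + w)) (k(w) = -(w + 4)/(2*(w + 1)) = -(4 + w)/(2*(1 + w)))
(k(-11) - 3)*W(-5, 10) = ((-4 - 1*(-11))/(2*(1 - 11)) - 3)*10**2 = ((1/2)*(-4 + 11)/(-10) - 3)*100 = ((1/2)*(-1/10)*7 - 3)*100 = (-7/20 - 3)*100 = -67/20*100 = -335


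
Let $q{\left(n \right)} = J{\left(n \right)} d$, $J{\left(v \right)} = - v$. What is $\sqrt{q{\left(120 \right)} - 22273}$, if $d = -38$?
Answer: $i \sqrt{17713} \approx 133.09 i$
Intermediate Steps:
$q{\left(n \right)} = 38 n$ ($q{\left(n \right)} = - n \left(-38\right) = 38 n$)
$\sqrt{q{\left(120 \right)} - 22273} = \sqrt{38 \cdot 120 - 22273} = \sqrt{4560 - 22273} = \sqrt{-17713} = i \sqrt{17713}$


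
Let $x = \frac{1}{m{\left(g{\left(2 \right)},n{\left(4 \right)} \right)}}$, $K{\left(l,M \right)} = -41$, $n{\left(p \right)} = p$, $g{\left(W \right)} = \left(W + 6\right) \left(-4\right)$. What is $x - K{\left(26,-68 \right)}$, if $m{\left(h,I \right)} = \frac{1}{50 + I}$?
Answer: $95$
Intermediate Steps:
$g{\left(W \right)} = -24 - 4 W$ ($g{\left(W \right)} = \left(6 + W\right) \left(-4\right) = -24 - 4 W$)
$x = 54$ ($x = \frac{1}{\frac{1}{50 + 4}} = \frac{1}{\frac{1}{54}} = 54$)
$x - K{\left(26,-68 \right)} = 54 - -41 = 54 + 41 = 95$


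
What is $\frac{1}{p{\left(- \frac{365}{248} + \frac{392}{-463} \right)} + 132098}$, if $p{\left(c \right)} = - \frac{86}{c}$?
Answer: $\frac{266211}{35175815542} \approx 7.568 \cdot 10^{-6}$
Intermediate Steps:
$\frac{1}{p{\left(- \frac{365}{248} + \frac{392}{-463} \right)} + 132098} = \frac{1}{- \frac{86}{- \frac{365}{248} + \frac{392}{-463}} + 132098} = \frac{1}{- \frac{86}{\left(-365\right) \frac{1}{248} + 392 \left(- \frac{1}{463}\right)} + 132098} = \frac{1}{- \frac{86}{- \frac{365}{248} - \frac{392}{463}} + 132098} = \frac{1}{- \frac{86}{- \frac{266211}{114824}} + 132098} = \frac{1}{\left(-86\right) \left(- \frac{114824}{266211}\right) + 132098} = \frac{1}{\frac{9874864}{266211} + 132098} = \frac{1}{\frac{35175815542}{266211}} = \frac{266211}{35175815542}$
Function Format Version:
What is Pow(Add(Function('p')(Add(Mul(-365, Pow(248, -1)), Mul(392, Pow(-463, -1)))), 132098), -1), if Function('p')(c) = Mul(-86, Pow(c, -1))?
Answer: Rational(266211, 35175815542) ≈ 7.5680e-6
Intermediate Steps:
Pow(Add(Function('p')(Add(Mul(-365, Pow(248, -1)), Mul(392, Pow(-463, -1)))), 132098), -1) = Pow(Add(Mul(-86, Pow(Add(Mul(-365, Pow(248, -1)), Mul(392, Pow(-463, -1))), -1)), 132098), -1) = Pow(Add(Mul(-86, Pow(Add(Mul(-365, Rational(1, 248)), Mul(392, Rational(-1, 463))), -1)), 132098), -1) = Pow(Add(Mul(-86, Pow(Add(Rational(-365, 248), Rational(-392, 463)), -1)), 132098), -1) = Pow(Add(Mul(-86, Pow(Rational(-266211, 114824), -1)), 132098), -1) = Pow(Add(Mul(-86, Rational(-114824, 266211)), 132098), -1) = Pow(Add(Rational(9874864, 266211), 132098), -1) = Pow(Rational(35175815542, 266211), -1) = Rational(266211, 35175815542)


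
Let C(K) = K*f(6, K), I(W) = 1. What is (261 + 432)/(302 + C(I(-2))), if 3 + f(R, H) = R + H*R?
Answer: 693/311 ≈ 2.2283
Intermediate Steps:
f(R, H) = -3 + R + H*R (f(R, H) = -3 + (R + H*R) = -3 + R + H*R)
C(K) = K*(3 + 6*K) (C(K) = K*(-3 + 6 + K*6) = K*(-3 + 6 + 6*K) = K*(3 + 6*K))
(261 + 432)/(302 + C(I(-2))) = (261 + 432)/(302 + 3*1*(1 + 2*1)) = 693/(302 + 3*1*(1 + 2)) = 693/(302 + 3*1*3) = 693/(302 + 9) = 693/311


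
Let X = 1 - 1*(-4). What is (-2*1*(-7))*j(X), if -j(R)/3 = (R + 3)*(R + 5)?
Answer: -3360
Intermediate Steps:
X = 5 (X = 1 + 4 = 5)
j(R) = -3*(3 + R)*(5 + R) (j(R) = -3*(R + 3)*(R + 5) = -3*(3 + R)*(5 + R))
(-2*1*(-7))*j(X) = (-2*1*(-7))*(-45 - 24*5 - 3*5²) = (-2*(-7))*(-45 - 120 - 3*25) = 14*(-45 - 120 - 75) = 14*(-240) = -3360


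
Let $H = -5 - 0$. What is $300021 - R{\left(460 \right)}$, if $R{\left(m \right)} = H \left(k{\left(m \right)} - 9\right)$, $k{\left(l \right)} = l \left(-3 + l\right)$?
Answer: $1351076$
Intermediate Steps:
$H = -5$ ($H = -5 + 0 = -5$)
$R{\left(m \right)} = 45 - 5 m \left(-3 + m\right)$ ($R{\left(m \right)} = - 5 \left(m \left(-3 + m\right) - 9\right) = - 5 \left(-9 + m \left(-3 + m\right)\right) = 45 - 5 m \left(-3 + m\right)$)
$300021 - R{\left(460 \right)} = 300021 - \left(45 - 2300 \left(-3 + 460\right)\right) = 300021 - \left(45 - 2300 \cdot 457\right) = 300021 - \left(45 - 1051100\right) = 300021 - -1051055 = 300021 + 1051055 = 1351076$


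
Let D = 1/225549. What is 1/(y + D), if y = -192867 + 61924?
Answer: -225549/29534062706 ≈ -7.6369e-6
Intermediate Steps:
y = -130943
D = 1/225549 ≈ 4.4336e-6
1/(y + D) = 1/(-130943 + 1/225549) = 1/(-29534062706/225549) = -225549/29534062706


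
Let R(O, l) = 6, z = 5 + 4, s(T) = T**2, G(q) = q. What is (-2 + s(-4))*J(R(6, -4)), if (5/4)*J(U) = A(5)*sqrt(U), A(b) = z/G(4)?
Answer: 126*sqrt(6)/5 ≈ 61.727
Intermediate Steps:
z = 9
A(b) = 9/4
J(U) = 9*sqrt(U)/5 (J(U) = 4*(9*sqrt(U)/4)/5 = 9*sqrt(U)/5)
(-2 + s(-4))*J(R(6, -4)) = (-2 + (-4)**2)*(9*sqrt(6)/5) = (-2 + 16)*(9*sqrt(6)/5) = 14*(9*sqrt(6)/5) = 126*sqrt(6)/5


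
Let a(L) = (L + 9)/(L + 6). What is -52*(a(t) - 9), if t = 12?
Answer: 1222/3 ≈ 407.33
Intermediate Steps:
a(L) = (9 + L)/(6 + L)
-52*(a(t) - 9) = -52*((9 + 12)/(6 + 12) - 9) = -52*(21/18 - 9) = -52*((1/18)*21 - 9) = -52*(7/6 - 9) = -52*(-47/6) = 1222/3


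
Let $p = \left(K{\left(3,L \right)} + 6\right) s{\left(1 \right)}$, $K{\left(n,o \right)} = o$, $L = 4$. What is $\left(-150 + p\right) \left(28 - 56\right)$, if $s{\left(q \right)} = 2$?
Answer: $3640$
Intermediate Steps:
$p = 20$ ($p = \left(4 + 6\right) 2 = 10 \cdot 2 = 20$)
$\left(-150 + p\right) \left(28 - 56\right) = \left(-150 + 20\right) \left(28 - 56\right) = - 130 \left(28 - 56\right) = \left(-130\right) \left(-28\right) = 3640$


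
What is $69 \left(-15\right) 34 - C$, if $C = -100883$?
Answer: $65693$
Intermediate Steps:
$69 \left(-15\right) 34 - C = 69 \left(-15\right) 34 - -100883 = \left(-1035\right) 34 + 100883 = -35190 + 100883 = 65693$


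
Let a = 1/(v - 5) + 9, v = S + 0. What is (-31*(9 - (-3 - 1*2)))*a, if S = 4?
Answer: -3472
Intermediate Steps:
v = 4 (v = 4 + 0 = 4)
a = 8 (a = 1/(4 - 5) + 9 = 1/(-1) + 9 = -1 + 9 = 8)
(-31*(9 - (-3 - 1*2)))*a = -31*(9 - (-3 - 1*2))*8 = -31*(9 - (-3 - 2))*8 = -31*(9 - 1*(-5))*8 = -31*(9 + 5)*8 = -31*14*8 = -434*8 = -3472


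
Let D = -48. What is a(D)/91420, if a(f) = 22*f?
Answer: -264/22855 ≈ -0.011551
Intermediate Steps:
a(D)/91420 = (22*(-48))/91420 = -1056*1/91420 = -264/22855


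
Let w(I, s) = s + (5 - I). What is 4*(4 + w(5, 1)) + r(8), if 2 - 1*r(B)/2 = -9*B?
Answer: 168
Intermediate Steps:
w(I, s) = 5 + s - I
r(B) = 4 + 18*B (r(B) = 4 - (-18)*B = 4 + 18*B)
4*(4 + w(5, 1)) + r(8) = 4*(4 + (5 + 1 - 1*5)) + (4 + 18*8) = 4*(4 + (5 + 1 - 5)) + (4 + 144) = 4*(4 + 1) + 148 = 4*5 + 148 = 20 + 148 = 168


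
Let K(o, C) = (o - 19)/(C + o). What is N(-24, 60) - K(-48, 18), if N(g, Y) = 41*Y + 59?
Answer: 75503/30 ≈ 2516.8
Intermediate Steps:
N(g, Y) = 59 + 41*Y
K(o, C) = (-19 + o)/(C + o)
N(-24, 60) - K(-48, 18) = (59 + 41*60) - (-19 - 48)/(18 - 48) = (59 + 2460) - (-67)/(-30) = 2519 - (-1)*(-67)/30 = 2519 - 1*67/30 = 2519 - 67/30 = 75503/30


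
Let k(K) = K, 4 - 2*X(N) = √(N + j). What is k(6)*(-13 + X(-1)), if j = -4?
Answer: -66 - 3*I*√5 ≈ -66.0 - 6.7082*I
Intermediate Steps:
X(N) = 2 - √(-4 + N)/2 (X(N) = 2 - √(N - 4)/2 = 2 - √(-4 + N)/2)
k(6)*(-13 + X(-1)) = 6*(-13 + (2 - √(-4 - 1)/2)) = 6*(-13 + (2 - I*√5/2)) = 6*(-11 - I*√5/2) = -66 - 3*I*√5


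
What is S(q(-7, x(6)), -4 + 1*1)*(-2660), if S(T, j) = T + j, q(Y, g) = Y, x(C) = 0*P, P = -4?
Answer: 26600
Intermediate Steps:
x(C) = 0 (x(C) = 0*(-4) = 0)
S(q(-7, x(6)), -4 + 1*1)*(-2660) = (-7 + (-4 + 1*1))*(-2660) = (-7 + (-4 + 1))*(-2660) = (-7 - 3)*(-2660) = -10*(-2660) = 26600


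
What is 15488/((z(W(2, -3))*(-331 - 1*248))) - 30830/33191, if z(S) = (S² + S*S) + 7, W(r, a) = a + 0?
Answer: -960326458/480439725 ≈ -1.9988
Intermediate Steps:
W(r, a) = a
z(S) = 7 + 2*S² (z(S) = (S² + S²) + 7 = 2*S² + 7 = 7 + 2*S²)
15488/((z(W(2, -3))*(-331 - 1*248))) - 30830/33191 = 15488/(((7 + 2*(-3)²)*(-331 - 1*248))) - 30830/33191 = 15488/(((7 + 2*9)*(-331 - 248))) - 30830*1/33191 = 15488/(((7 + 18)*(-579))) - 30830/33191 = 15488/((25*(-579))) - 30830/33191 = 15488/(-14475) - 30830/33191 = 15488*(-1/14475) - 30830/33191 = -15488/14475 - 30830/33191 = -960326458/480439725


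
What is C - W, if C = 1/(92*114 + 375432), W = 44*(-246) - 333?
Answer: 4305709441/385920 ≈ 11157.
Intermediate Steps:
W = -11157 (W = -10824 - 333 = -11157)
C = 1/385920 (C = 1/(10488 + 375432) = 1/385920 ≈ 2.5912e-6)
C - W = 1/385920 - 1*(-11157) = 1/385920 + 11157 = 4305709441/385920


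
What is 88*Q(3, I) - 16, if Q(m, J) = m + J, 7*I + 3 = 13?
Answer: 2616/7 ≈ 373.71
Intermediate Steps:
I = 10/7 (I = -3/7 + (⅐)*13 = -3/7 + 13/7 = 10/7 ≈ 1.4286)
Q(m, J) = J + m
88*Q(3, I) - 16 = 88*(10/7 + 3) - 16 = 88*(31/7) - 16 = 2728/7 - 16 = 2616/7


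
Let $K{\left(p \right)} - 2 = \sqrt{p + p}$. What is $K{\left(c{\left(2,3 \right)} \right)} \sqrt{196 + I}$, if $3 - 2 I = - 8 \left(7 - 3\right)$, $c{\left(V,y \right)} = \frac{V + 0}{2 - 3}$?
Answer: $\sqrt{854} \left(1 + i\right) \approx 29.223 + 29.223 i$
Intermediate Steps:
$c{\left(V,y \right)} = - V$ ($c{\left(V,y \right)} = \frac{V}{-1} = V \left(-1\right) = - V$)
$K{\left(p \right)} = 2 + \sqrt{2} \sqrt{p}$ ($K{\left(p \right)} = 2 + \sqrt{p + p} = 2 + \sqrt{2 p} = 2 + \sqrt{2} \sqrt{p}$)
$I = \frac{35}{2}$ ($I = \frac{3}{2} - \frac{\left(-8\right) \left(7 - 3\right)}{2} = \frac{3}{2} - \frac{\left(-8\right) 4}{2} = \frac{3}{2} - -16 = \frac{3}{2} + 16 = \frac{35}{2} \approx 17.5$)
$K{\left(c{\left(2,3 \right)} \right)} \sqrt{196 + I} = \left(2 + \sqrt{2} \sqrt{\left(-1\right) 2}\right) \sqrt{196 + \frac{35}{2}} = \left(2 + \sqrt{2} \sqrt{-2}\right) \sqrt{\frac{427}{2}} = \left(2 + \sqrt{2} i \sqrt{2}\right) \frac{\sqrt{854}}{2} = \left(2 + 2 i\right) \frac{\sqrt{854}}{2} = \frac{\sqrt{854} \left(2 + 2 i\right)}{2}$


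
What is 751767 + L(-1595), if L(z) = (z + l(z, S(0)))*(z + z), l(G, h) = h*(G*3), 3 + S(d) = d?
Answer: -39952633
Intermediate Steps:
S(d) = -3 + d
l(G, h) = 3*G*h (l(G, h) = h*(3*G) = 3*G*h)
L(z) = -16*z² (L(z) = (z + 3*z*(-3 + 0))*(z + z) = (z + 3*z*(-3))*(2*z) = (z - 9*z)*(2*z) = (-8*z)*(2*z) = -16*z²)
751767 + L(-1595) = 751767 - 16*(-1595)² = 751767 - 16*2544025 = 751767 - 40704400 = -39952633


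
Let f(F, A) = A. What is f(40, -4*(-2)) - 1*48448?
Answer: -48440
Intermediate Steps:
f(40, -4*(-2)) - 1*48448 = -4*(-2) - 1*48448 = 8 - 48448 = -48440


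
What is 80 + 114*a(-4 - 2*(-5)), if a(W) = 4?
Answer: 536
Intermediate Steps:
80 + 114*a(-4 - 2*(-5)) = 80 + 114*4 = 80 + 456 = 536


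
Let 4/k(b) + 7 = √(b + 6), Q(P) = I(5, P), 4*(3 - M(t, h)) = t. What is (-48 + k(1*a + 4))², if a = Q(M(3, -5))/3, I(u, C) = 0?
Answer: 3610160/1521 + 15200*√10/1521 ≈ 2405.1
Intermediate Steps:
M(t, h) = 3 - t/4
Q(P) = 0
a = 0 (a = 0/3 = 0*(⅓) = 0)
k(b) = 4/(-7 + √(6 + b)) (k(b) = 4/(-7 + √(b + 6)) = 4/(-7 + √(6 + b)))
(-48 + k(1*a + 4))² = (-48 + 4/(-7 + √(6 + (1*0 + 4))))² = (-48 + 4/(-7 + √(6 + (0 + 4))))² = (-48 + 4/(-7 + √(6 + 4)))² = (-48 + 4/(-7 + √10))²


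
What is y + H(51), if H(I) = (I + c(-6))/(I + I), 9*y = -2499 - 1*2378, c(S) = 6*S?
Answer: -165773/306 ≈ -541.74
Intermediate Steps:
y = -4877/9 (y = (-2499 - 1*2378)/9 = (-2499 - 2378)/9 = (⅑)*(-4877) = -4877/9 ≈ -541.89)
H(I) = (-36 + I)/(2*I) (H(I) = (I + 6*(-6))/(I + I) = (I - 36)/((2*I)) = (-36 + I)*(1/(2*I)) = (-36 + I)/(2*I))
y + H(51) = -4877/9 + (½)*(-36 + 51)/51 = -4877/9 + (½)*(1/51)*15 = -4877/9 + 5/34 = -165773/306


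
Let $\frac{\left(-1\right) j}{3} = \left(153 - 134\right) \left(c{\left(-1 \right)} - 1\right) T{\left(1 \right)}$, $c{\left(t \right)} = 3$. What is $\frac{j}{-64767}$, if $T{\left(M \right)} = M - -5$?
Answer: $\frac{228}{21589} \approx 0.010561$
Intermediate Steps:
$T{\left(M \right)} = 5 + M$ ($T{\left(M \right)} = M + 5 = 5 + M$)
$j = -684$ ($j = - 3 \left(153 - 134\right) \left(3 - 1\right) \left(5 + 1\right) = - 3 \cdot 19 \cdot 2 \cdot 6 = - 3 \cdot 19 \cdot 12 = \left(-3\right) 228 = -684$)
$\frac{j}{-64767} = - \frac{684}{-64767} = \left(-684\right) \left(- \frac{1}{64767}\right) = \frac{228}{21589}$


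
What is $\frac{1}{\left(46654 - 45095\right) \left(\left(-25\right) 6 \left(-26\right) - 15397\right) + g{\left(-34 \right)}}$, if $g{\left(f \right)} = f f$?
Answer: $- \frac{1}{17922667} \approx -5.5795 \cdot 10^{-8}$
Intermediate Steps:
$g{\left(f \right)} = f^{2}$
$\frac{1}{\left(46654 - 45095\right) \left(\left(-25\right) 6 \left(-26\right) - 15397\right) + g{\left(-34 \right)}} = \frac{1}{\left(46654 - 45095\right) \left(\left(-25\right) 6 \left(-26\right) - 15397\right) + \left(-34\right)^{2}} = \frac{1}{1559 \left(\left(-150\right) \left(-26\right) - 15397\right) + 1156} = \frac{1}{1559 \left(3900 - 15397\right) + 1156} = \frac{1}{1559 \left(-11497\right) + 1156} = \frac{1}{-17923823 + 1156} = \frac{1}{-17922667} = - \frac{1}{17922667}$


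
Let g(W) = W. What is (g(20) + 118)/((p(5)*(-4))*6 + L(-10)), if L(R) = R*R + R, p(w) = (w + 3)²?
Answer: -23/241 ≈ -0.095436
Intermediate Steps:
p(w) = (3 + w)²
L(R) = R + R² (L(R) = R² + R = R + R²)
(g(20) + 118)/((p(5)*(-4))*6 + L(-10)) = (20 + 118)/(((3 + 5)²*(-4))*6 - 10*(1 - 10)) = 138/((8²*(-4))*6 - 10*(-9)) = 138/((64*(-4))*6 + 90) = 138/(-256*6 + 90) = 138/(-1536 + 90) = 138/(-1446) = 138*(-1/1446) = -23/241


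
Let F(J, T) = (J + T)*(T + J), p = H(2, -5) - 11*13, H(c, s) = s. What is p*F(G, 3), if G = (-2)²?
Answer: -7252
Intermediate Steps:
G = 4
p = -148 (p = -5 - 11*13 = -5 - 143 = -148)
F(J, T) = (J + T)² (F(J, T) = (J + T)*(J + T) = (J + T)²)
p*F(G, 3) = -148*(4 + 3)² = -148*7² = -148*49 = -7252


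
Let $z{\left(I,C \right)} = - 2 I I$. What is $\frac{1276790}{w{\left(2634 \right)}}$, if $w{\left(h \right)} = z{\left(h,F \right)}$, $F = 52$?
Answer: $- \frac{638395}{6937956} \approx -0.092015$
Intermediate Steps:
$z{\left(I,C \right)} = - 2 I^{2}$
$w{\left(h \right)} = - 2 h^{2}$
$\frac{1276790}{w{\left(2634 \right)}} = \frac{1276790}{\left(-2\right) 2634^{2}} = \frac{1276790}{\left(-2\right) 6937956} = \frac{1276790}{-13875912} = 1276790 \left(- \frac{1}{13875912}\right) = - \frac{638395}{6937956}$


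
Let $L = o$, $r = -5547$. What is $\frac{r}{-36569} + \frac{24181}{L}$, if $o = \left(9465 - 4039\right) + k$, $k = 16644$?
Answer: $\frac{1006697279}{807077830} \approx 1.2473$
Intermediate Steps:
$o = 22070$ ($o = \left(9465 - 4039\right) + 16644 = 5426 + 16644 = 22070$)
$L = 22070$
$\frac{r}{-36569} + \frac{24181}{L} = - \frac{5547}{-36569} + \frac{24181}{22070} = \left(-5547\right) \left(- \frac{1}{36569}\right) + 24181 \cdot \frac{1}{22070} = \frac{5547}{36569} + \frac{24181}{22070} = \frac{1006697279}{807077830}$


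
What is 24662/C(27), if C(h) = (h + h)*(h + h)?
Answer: 12331/1458 ≈ 8.4575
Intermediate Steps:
C(h) = 4*h² (C(h) = (2*h)*(2*h) = 4*h²)
24662/C(27) = 24662/((4*27²)) = 24662/((4*729)) = 24662/2916 = 24662*(1/2916) = 12331/1458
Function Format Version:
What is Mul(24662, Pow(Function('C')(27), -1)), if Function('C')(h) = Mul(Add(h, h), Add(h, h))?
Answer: Rational(12331, 1458) ≈ 8.4575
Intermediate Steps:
Function('C')(h) = Mul(4, Pow(h, 2)) (Function('C')(h) = Mul(Mul(2, h), Mul(2, h)) = Mul(4, Pow(h, 2)))
Mul(24662, Pow(Function('C')(27), -1)) = Mul(24662, Pow(Mul(4, Pow(27, 2)), -1)) = Mul(24662, Pow(Mul(4, 729), -1)) = Mul(24662, Pow(2916, -1)) = Mul(24662, Rational(1, 2916)) = Rational(12331, 1458)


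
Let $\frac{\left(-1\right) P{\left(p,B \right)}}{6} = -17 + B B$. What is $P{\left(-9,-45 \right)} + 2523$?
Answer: $-9525$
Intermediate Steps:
$P{\left(p,B \right)} = 102 - 6 B^{2}$ ($P{\left(p,B \right)} = - 6 \left(-17 + B B\right) = - 6 \left(-17 + B^{2}\right) = 102 - 6 B^{2}$)
$P{\left(-9,-45 \right)} + 2523 = \left(102 - 6 \left(-45\right)^{2}\right) + 2523 = \left(102 - 12150\right) + 2523 = -12048 + 2523 = -9525$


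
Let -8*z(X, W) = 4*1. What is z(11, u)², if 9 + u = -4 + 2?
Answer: ¼ ≈ 0.25000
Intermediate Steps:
u = -11 (u = -9 + (-4 + 2) = -9 - 2 = -11)
z(X, W) = -½ (z(X, W) = -1/2 = -⅛*4 = -½)
z(11, u)² = (-½)² = ¼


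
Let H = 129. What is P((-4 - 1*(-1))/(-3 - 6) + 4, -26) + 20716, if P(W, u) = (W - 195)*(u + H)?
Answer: 3232/3 ≈ 1077.3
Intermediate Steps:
P(W, u) = (-195 + W)*(129 + u) (P(W, u) = (W - 195)*(u + 129) = (-195 + W)*(129 + u))
P((-4 - 1*(-1))/(-3 - 6) + 4, -26) + 20716 = (-25155 - 195*(-26) + 129*((-4 - 1*(-1))/(-3 - 6) + 4) + ((-4 - 1*(-1))/(-3 - 6) + 4)*(-26)) + 20716 = (-25155 + 5070 + 129*((-4 + 1)/(-9) + 4) + ((-4 + 1)/(-9) + 4)*(-26)) + 20716 = (-25155 + 5070 + 129*(-3*(-⅑) + 4) + (-3*(-⅑) + 4)*(-26)) + 20716 = (-25155 + 5070 + 129*(⅓ + 4) + (⅓ + 4)*(-26)) + 20716 = (-25155 + 5070 + 129*(13/3) + (13/3)*(-26)) + 20716 = (-25155 + 5070 + 559 - 338/3) + 20716 = -58916/3 + 20716 = 3232/3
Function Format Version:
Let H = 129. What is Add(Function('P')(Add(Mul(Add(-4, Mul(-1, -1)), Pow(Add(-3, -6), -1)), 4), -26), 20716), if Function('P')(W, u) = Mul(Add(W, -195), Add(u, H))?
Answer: Rational(3232, 3) ≈ 1077.3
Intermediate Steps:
Function('P')(W, u) = Mul(Add(-195, W), Add(129, u)) (Function('P')(W, u) = Mul(Add(W, -195), Add(u, 129)) = Mul(Add(-195, W), Add(129, u)))
Add(Function('P')(Add(Mul(Add(-4, Mul(-1, -1)), Pow(Add(-3, -6), -1)), 4), -26), 20716) = Add(Add(-25155, Mul(-195, -26), Mul(129, Add(Mul(Add(-4, Mul(-1, -1)), Pow(Add(-3, -6), -1)), 4)), Mul(Add(Mul(Add(-4, Mul(-1, -1)), Pow(Add(-3, -6), -1)), 4), -26)), 20716) = Add(Add(-25155, 5070, Mul(129, Add(Mul(Add(-4, 1), Pow(-9, -1)), 4)), Mul(Add(Mul(Add(-4, 1), Pow(-9, -1)), 4), -26)), 20716) = Add(Add(-25155, 5070, Mul(129, Add(Mul(-3, Rational(-1, 9)), 4)), Mul(Add(Mul(-3, Rational(-1, 9)), 4), -26)), 20716) = Add(Add(-25155, 5070, Mul(129, Add(Rational(1, 3), 4)), Mul(Add(Rational(1, 3), 4), -26)), 20716) = Add(Add(-25155, 5070, Mul(129, Rational(13, 3)), Mul(Rational(13, 3), -26)), 20716) = Add(Add(-25155, 5070, 559, Rational(-338, 3)), 20716) = Add(Rational(-58916, 3), 20716) = Rational(3232, 3)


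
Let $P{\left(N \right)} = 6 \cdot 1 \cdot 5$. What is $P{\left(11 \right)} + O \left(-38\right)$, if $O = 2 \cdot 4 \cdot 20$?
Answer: $-6050$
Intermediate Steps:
$P{\left(N \right)} = 30$ ($P{\left(N \right)} = 6 \cdot 5 = 30$)
$O = 160$ ($O = 8 \cdot 20 = 160$)
$P{\left(11 \right)} + O \left(-38\right) = 30 + 160 \left(-38\right) = 30 - 6080 = -6050$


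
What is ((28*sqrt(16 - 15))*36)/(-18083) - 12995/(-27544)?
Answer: 207224233/498078152 ≈ 0.41605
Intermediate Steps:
((28*sqrt(16 - 15))*36)/(-18083) - 12995/(-27544) = ((28*sqrt(1))*36)*(-1/18083) - 12995*(-1/27544) = ((28*1)*36)*(-1/18083) + 12995/27544 = (28*36)*(-1/18083) + 12995/27544 = 1008*(-1/18083) + 12995/27544 = -1008/18083 + 12995/27544 = 207224233/498078152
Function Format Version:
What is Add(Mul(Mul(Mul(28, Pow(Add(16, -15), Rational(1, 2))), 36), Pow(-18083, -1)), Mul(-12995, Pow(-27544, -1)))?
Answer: Rational(207224233, 498078152) ≈ 0.41605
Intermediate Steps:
Add(Mul(Mul(Mul(28, Pow(Add(16, -15), Rational(1, 2))), 36), Pow(-18083, -1)), Mul(-12995, Pow(-27544, -1))) = Add(Mul(Mul(Mul(28, Pow(1, Rational(1, 2))), 36), Rational(-1, 18083)), Mul(-12995, Rational(-1, 27544))) = Add(Mul(Mul(Mul(28, 1), 36), Rational(-1, 18083)), Rational(12995, 27544)) = Add(Mul(Mul(28, 36), Rational(-1, 18083)), Rational(12995, 27544)) = Add(Mul(1008, Rational(-1, 18083)), Rational(12995, 27544)) = Add(Rational(-1008, 18083), Rational(12995, 27544)) = Rational(207224233, 498078152)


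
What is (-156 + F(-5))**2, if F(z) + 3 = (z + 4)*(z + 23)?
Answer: 31329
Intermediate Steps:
F(z) = -3 + (4 + z)*(23 + z) (F(z) = -3 + (z + 4)*(z + 23) = -3 + (4 + z)*(23 + z))
(-156 + F(-5))**2 = (-156 + (89 + (-5)**2 + 27*(-5)))**2 = (-156 + (89 + 25 - 135))**2 = (-156 - 21)**2 = (-177)**2 = 31329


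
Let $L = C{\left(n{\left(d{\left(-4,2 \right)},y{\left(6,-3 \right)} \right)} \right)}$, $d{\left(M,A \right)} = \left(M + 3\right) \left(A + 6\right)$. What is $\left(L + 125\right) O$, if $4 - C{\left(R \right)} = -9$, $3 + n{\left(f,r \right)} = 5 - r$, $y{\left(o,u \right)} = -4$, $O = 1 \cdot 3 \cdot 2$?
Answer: $828$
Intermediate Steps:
$O = 6$ ($O = 3 \cdot 2 = 6$)
$d{\left(M,A \right)} = \left(3 + M\right) \left(6 + A\right)$
$n{\left(f,r \right)} = 2 - r$ ($n{\left(f,r \right)} = -3 - \left(-5 + r\right) = 2 - r$)
$C{\left(R \right)} = 13$ ($C{\left(R \right)} = 4 - -9 = 4 + 9 = 13$)
$L = 13$
$\left(L + 125\right) O = \left(13 + 125\right) 6 = 138 \cdot 6 = 828$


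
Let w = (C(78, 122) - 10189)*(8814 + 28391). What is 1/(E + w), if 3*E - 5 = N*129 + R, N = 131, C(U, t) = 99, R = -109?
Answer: -3/1126178555 ≈ -2.6639e-9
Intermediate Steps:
E = 16795/3 (E = 5/3 + (131*129 - 109)/3 = 5/3 + (16899 - 109)/3 = 5/3 + (⅓)*16790 = 5/3 + 16790/3 = 16795/3 ≈ 5598.3)
w = -375398450 (w = (99 - 10189)*(8814 + 28391) = -10090*37205 = -375398450)
1/(E + w) = 1/(16795/3 - 375398450) = 1/(-1126178555/3) = -3/1126178555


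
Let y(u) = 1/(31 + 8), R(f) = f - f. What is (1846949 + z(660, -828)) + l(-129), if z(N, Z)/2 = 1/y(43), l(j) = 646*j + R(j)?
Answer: 1763693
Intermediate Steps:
R(f) = 0
y(u) = 1/39
l(j) = 646*j (l(j) = 646*j + 0 = 646*j)
z(N, Z) = 78 (z(N, Z) = 2/(1/39) = 2*39 = 78)
(1846949 + z(660, -828)) + l(-129) = (1846949 + 78) + 646*(-129) = 1847027 - 83334 = 1763693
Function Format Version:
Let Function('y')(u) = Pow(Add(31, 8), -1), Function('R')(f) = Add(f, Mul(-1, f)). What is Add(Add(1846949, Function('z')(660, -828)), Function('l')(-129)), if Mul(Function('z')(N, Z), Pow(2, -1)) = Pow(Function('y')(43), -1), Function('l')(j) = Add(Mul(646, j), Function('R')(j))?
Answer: 1763693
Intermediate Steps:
Function('R')(f) = 0
Function('y')(u) = Rational(1, 39) (Function('y')(u) = Pow(39, -1) = Rational(1, 39))
Function('l')(j) = Mul(646, j) (Function('l')(j) = Add(Mul(646, j), 0) = Mul(646, j))
Function('z')(N, Z) = 78 (Function('z')(N, Z) = Mul(2, Pow(Rational(1, 39), -1)) = Mul(2, 39) = 78)
Add(Add(1846949, Function('z')(660, -828)), Function('l')(-129)) = Add(Add(1846949, 78), Mul(646, -129)) = Add(1847027, -83334) = 1763693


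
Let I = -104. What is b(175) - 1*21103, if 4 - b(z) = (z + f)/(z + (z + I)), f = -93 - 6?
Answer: -2595215/123 ≈ -21099.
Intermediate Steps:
f = -99
b(z) = 4 - (-99 + z)/(-104 + 2*z) (b(z) = 4 - (z - 99)/(z + (z - 104)) = 4 - (-99 + z)/(z + (-104 + z)) = 4 - (-99 + z)/(-104 + 2*z))
b(175) - 1*21103 = (-317 + 7*175)/(2*(-52 + 175)) - 1*21103 = (½)*(-317 + 1225)/123 - 21103 = (½)*(1/123)*908 - 21103 = 454/123 - 21103 = -2595215/123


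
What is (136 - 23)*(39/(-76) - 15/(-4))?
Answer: 13899/38 ≈ 365.76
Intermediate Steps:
(136 - 23)*(39/(-76) - 15/(-4)) = 113*(39*(-1/76) - 15*(-¼)) = 113*(-39/76 + 15/4) = 113*(123/38) = 13899/38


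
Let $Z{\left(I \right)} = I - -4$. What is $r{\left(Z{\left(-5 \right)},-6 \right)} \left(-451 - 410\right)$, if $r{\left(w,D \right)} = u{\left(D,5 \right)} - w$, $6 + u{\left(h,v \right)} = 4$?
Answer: $861$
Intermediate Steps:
$Z{\left(I \right)} = 4 + I$ ($Z{\left(I \right)} = I + 4 = 4 + I$)
$u{\left(h,v \right)} = -2$ ($u{\left(h,v \right)} = -6 + 4 = -2$)
$r{\left(w,D \right)} = -2 - w$
$r{\left(Z{\left(-5 \right)},-6 \right)} \left(-451 - 410\right) = \left(-2 - \left(4 - 5\right)\right) \left(-451 - 410\right) = \left(-2 - -1\right) \left(-861\right) = \left(-2 + 1\right) \left(-861\right) = \left(-1\right) \left(-861\right) = 861$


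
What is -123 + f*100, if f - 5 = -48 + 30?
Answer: -1423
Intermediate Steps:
f = -13 (f = 5 + (-48 + 30) = 5 - 18 = -13)
-123 + f*100 = -123 - 13*100 = -123 - 1300 = -1423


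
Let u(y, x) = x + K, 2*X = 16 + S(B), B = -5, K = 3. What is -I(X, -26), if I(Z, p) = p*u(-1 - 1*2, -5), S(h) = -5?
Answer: -52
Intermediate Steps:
X = 11/2 (X = (16 - 5)/2 = (½)*11 = 11/2 ≈ 5.5000)
u(y, x) = 3 + x (u(y, x) = x + 3 = 3 + x)
I(Z, p) = -2*p (I(Z, p) = p*(3 - 5) = p*(-2) = -2*p)
-I(X, -26) = -(-2)*(-26) = -1*52 = -52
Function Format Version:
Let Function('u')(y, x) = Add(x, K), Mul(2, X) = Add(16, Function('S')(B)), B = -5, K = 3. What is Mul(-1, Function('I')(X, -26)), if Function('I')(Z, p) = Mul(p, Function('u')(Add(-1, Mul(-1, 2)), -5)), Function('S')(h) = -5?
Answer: -52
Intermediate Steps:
X = Rational(11, 2) (X = Mul(Rational(1, 2), Add(16, -5)) = Mul(Rational(1, 2), 11) = Rational(11, 2) ≈ 5.5000)
Function('u')(y, x) = Add(3, x) (Function('u')(y, x) = Add(x, 3) = Add(3, x))
Function('I')(Z, p) = Mul(-2, p) (Function('I')(Z, p) = Mul(p, Add(3, -5)) = Mul(p, -2) = Mul(-2, p))
Mul(-1, Function('I')(X, -26)) = Mul(-1, Mul(-2, -26)) = Mul(-1, 52) = -52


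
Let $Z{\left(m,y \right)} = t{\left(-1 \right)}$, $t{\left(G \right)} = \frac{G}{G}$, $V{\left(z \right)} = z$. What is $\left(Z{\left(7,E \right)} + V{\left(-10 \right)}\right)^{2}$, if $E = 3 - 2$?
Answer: $81$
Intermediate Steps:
$t{\left(G \right)} = 1$
$E = 1$ ($E = 3 - 2 = 1$)
$Z{\left(m,y \right)} = 1$
$\left(Z{\left(7,E \right)} + V{\left(-10 \right)}\right)^{2} = \left(1 - 10\right)^{2} = \left(-9\right)^{2} = 81$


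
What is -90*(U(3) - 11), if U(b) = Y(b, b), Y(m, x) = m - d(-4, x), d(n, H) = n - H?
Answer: 90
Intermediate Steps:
Y(m, x) = 4 + m + x (Y(m, x) = m - (-4 - x) = m + (4 + x) = 4 + m + x)
U(b) = 4 + 2*b (U(b) = 4 + b + b = 4 + 2*b)
-90*(U(3) - 11) = -90*((4 + 2*3) - 11) = -90*((4 + 6) - 11) = -90*(10 - 11) = -90*(-1) = 90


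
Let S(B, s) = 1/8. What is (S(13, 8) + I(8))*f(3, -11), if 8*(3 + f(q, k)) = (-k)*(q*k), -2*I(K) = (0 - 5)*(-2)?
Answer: 15093/64 ≈ 235.83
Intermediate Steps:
S(B, s) = ⅛
I(K) = -5 (I(K) = -(0 - 5)*(-2)/2 = -(-5)*(-2)/2 = -½*10 = -5)
f(q, k) = -3 - q*k²/8 (f(q, k) = -3 + ((-k)*(q*k))/8 = -3 + ((-k)*(k*q))/8 = -3 + (-q*k²)/8 = -3 - q*k²/8)
(S(13, 8) + I(8))*f(3, -11) = (⅛ - 5)*(-3 - ⅛*3*(-11)²) = -39*(-3 - ⅛*3*121)/8 = -39*(-3 - 363/8)/8 = -39/8*(-387/8) = 15093/64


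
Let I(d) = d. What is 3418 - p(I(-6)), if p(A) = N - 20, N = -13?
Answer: 3451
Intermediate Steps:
p(A) = -33 (p(A) = -13 - 20 = -33)
3418 - p(I(-6)) = 3418 - 1*(-33) = 3418 + 33 = 3451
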